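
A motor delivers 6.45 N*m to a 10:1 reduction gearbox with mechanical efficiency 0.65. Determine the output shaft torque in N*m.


tau_out = tau_in * N * eta = 6.45 * 10 * 0.65 = 41.9250

41.9250 N*m


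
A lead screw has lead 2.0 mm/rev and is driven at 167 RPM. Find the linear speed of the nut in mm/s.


v = lead * (RPM/60) = 2.0*167/60 = 5.5667

5.5667 mm/s


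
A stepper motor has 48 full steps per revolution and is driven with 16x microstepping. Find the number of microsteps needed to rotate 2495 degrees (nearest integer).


step_size = 360/(48*16) = 360/768 = 0.468750 deg
n = 2495/(360/768) = 2495*768/360 = 5322.6667 -> 5323

5323 steps


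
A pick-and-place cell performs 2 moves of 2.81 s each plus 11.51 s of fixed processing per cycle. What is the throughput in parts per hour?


T_cycle = 2*2.81 + 11.51 = 17.1300 s
rate = 3600/T = 210.1576

210.1576 parts/hour


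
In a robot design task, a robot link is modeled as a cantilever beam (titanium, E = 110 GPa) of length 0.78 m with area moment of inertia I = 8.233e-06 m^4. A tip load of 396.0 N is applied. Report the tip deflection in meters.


delta = F*L^3/(3*E*I) = 396.0*0.78^3/(3*1.100e+11*8.233e-06)
      = 187.922592/2716890 = 6.9168e-05

6.9168e-05 m


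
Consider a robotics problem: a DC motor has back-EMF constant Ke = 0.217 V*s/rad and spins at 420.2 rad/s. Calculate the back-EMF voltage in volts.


V_emf = Ke * omega = 0.217*420.2 = 91.1834

91.1834 V


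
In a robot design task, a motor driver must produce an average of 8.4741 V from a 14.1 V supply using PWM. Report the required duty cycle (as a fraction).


D = V_avg/V_supply = 8.4741/14.1 = 0.6010

0.6010


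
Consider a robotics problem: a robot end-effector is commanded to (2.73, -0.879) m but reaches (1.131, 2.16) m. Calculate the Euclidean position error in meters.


dx = 1.131 - (2.73) = -1.5990, dy = 2.16 - (-0.879) = 3.0390
err = sqrt(2.556801 + 9.235521) = 3.4340

3.4340 m


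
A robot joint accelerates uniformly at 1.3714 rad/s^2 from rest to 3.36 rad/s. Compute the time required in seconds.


t = delta_omega / alpha = 3.36 / 1.3714 = 2.4501

2.4501 s


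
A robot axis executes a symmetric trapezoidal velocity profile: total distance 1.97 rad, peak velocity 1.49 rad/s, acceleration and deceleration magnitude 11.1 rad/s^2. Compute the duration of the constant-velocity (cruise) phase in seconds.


t_acc = v/a = 0.134234 s, d_acc = v^2/(2a) = 0.100005 rad each
d_cruise = 1.97 - 2*0.100005 = 1.769990 rad
t_cruise = d_cruise/v = 1.769990/1.49 = 1.1879

1.1879 s


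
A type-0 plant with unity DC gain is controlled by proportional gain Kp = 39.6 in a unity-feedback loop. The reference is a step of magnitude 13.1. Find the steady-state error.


e_ss = R/(1 + Kp) = 13.1/(1 + 39.6) = 13.1/40.6000 = 0.3227

0.3227


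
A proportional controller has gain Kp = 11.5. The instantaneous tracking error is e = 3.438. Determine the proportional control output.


u_P = Kp * e = 11.5 * 3.438 = 39.5370

39.5370


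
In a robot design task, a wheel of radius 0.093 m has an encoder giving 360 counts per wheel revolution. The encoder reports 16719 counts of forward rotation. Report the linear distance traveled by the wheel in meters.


revs = 16719/360 = 46.441667
d = revs * 2*pi*r = 46.441667 * 2*pi*0.093 = 27.1375

27.1375 m


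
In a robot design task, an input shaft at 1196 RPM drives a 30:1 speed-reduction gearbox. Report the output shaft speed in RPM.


omega_out = omega_in / N = 1196 / 30 = 39.8667

39.8667 RPM


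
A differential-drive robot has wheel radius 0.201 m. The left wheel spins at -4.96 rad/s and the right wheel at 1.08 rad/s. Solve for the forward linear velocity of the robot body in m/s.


v = r*(wR + wL)/2 = 0.201*(1.08 + -4.96)/2 = -0.3899

-0.3899 m/s


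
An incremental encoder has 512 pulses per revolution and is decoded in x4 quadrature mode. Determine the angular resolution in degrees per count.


resolution = 360 / (PPR * 4) = 360 / 2048 = 0.1758

0.1758 degrees


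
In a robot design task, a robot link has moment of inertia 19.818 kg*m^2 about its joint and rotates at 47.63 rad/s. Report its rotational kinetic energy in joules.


KE = (1/2)*I*omega^2 = 0.5*19.818*47.63^2 = 22479.7249

22479.7249 J


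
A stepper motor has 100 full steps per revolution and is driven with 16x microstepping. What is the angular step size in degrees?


step = 360/(100*16) = 360/1600 = 0.2250

0.2250 degrees


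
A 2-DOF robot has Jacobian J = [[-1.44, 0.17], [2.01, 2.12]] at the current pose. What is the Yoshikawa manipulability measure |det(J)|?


det(J) = -1.44*2.12 - (0.17)*(2.01) = -3.3945
|det(J)| = 3.3945

3.3945


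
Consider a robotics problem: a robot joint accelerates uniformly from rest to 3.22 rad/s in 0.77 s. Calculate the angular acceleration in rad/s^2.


alpha = delta_omega / t = 3.22 / 0.77 = 4.1818

4.1818 rad/s^2


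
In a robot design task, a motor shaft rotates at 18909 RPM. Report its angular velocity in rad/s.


omega = 18909 * 2*pi/60 = 1980.1458

1980.1458 rad/s


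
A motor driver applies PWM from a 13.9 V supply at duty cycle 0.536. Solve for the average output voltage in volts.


V_avg = V_supply * D = 13.9*0.536 = 7.4504

7.4504 V


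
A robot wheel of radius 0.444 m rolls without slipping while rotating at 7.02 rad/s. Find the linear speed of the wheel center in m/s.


v = omega * r = 7.02 * 0.444 = 3.1169

3.1169 m/s


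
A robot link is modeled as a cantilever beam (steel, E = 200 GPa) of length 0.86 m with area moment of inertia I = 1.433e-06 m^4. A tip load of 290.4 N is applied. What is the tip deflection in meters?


delta = F*L^3/(3*E*I) = 290.4*0.86^3/(3*2.000e+11*1.433e-06)
      = 184.7106624/859800 = 2.1483e-04

2.1483e-04 m


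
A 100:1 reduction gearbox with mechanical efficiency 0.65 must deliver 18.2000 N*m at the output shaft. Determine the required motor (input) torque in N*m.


tau_in = tau_out / (N * eta) = 18.2000 / (100 * 0.65) = 0.2800

0.2800 N*m


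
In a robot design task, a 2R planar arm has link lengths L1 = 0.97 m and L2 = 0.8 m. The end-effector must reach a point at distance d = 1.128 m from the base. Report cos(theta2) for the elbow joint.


cos(th2) = (d^2 - L1^2 - L2^2)/(2*L1*L2) = (1.128^2 - 0.97^2 - 0.8^2)/(2*0.97*0.8) = -0.1988

-0.1988


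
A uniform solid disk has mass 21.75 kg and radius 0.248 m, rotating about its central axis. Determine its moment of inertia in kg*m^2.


I = (1/2)*m*R^2 = 0.5*21.75*0.248^2 = 0.6689

0.6689 kg*m^2


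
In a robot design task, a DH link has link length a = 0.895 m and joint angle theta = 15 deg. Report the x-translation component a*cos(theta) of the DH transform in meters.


a*cos(theta) = 0.895*cos(15 deg) = 0.8645

0.8645 m


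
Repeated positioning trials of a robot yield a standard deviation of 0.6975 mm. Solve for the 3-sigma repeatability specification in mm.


repeatability = 3*sigma = 3*0.6975 = 2.0925

2.0925 mm


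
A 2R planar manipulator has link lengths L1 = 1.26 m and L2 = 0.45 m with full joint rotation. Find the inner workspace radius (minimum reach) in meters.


r_min = |L1 - L2| = |1.26 - 0.45| = 0.8100

0.8100 m


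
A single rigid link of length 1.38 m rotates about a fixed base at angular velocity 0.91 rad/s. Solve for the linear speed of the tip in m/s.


v = L*omega = 1.38 * 0.91 = 1.2558

1.2558 m/s


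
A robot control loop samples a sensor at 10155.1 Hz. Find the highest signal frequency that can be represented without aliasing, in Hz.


f_max = f_s/2 = 10155.1/2 = 5077.5500

5077.5500 Hz


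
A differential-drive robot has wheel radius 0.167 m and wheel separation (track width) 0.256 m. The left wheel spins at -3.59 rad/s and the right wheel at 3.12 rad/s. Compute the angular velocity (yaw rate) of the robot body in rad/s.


omega = r*(wR - wL)/L = 0.167*(3.12 - (-3.59))/0.256 = 4.3772

4.3772 rad/s


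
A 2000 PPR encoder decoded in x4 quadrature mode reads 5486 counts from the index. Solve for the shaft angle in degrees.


angle = counts * 360 / (PPR*4) = 5486 * 360 / 8000 = 246.8700

246.8700 degrees


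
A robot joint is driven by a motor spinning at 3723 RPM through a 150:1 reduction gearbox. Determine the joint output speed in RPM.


omega_joint = omega_motor / N = 3723 / 150 = 24.8200

24.8200 RPM


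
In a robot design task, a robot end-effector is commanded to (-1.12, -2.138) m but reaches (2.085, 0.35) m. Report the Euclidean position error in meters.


dx = 2.085 - (-1.12) = 3.2050, dy = 0.35 - (-2.138) = 2.4880
err = sqrt(10.272025 + 6.190144) = 4.0574

4.0574 m


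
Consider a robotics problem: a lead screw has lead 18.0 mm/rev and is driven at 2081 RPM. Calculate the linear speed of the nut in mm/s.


v = lead * (RPM/60) = 18.0*2081/60 = 624.3000

624.3000 mm/s


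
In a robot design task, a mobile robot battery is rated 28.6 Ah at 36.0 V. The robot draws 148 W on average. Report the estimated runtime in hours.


E = 28.6*36.0 = 1029.6000 Wh
t = E/P = 1029.6000/148 = 6.9568

6.9568 hours


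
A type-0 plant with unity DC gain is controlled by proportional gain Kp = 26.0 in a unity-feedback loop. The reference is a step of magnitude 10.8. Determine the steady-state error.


e_ss = R/(1 + Kp) = 10.8/(1 + 26.0) = 10.8/27.0000 = 0.4000

0.4000


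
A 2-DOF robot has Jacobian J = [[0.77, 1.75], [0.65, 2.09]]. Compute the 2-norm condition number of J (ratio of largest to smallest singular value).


JJ^T eigenvalues: trace(JJ^T) = 8.4460, det(JJ^T) = det(J)^2 = 0.22259524
s_max^2 = (8.4460 + sqrt(70.44453504))/2 = 8.41956214
s_min^2 = (8.4460 - sqrt(70.44453504))/2 = 0.02643786
kappa = s_max/s_min = sqrt(8.41956214/0.02643786) = 17.8456

17.8456


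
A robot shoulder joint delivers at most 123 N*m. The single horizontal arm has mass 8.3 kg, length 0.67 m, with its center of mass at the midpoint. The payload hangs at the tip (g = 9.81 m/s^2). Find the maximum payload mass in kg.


tau_arm = m_arm*g*(L/2) = 8.3*9.81*0.67/2 = 27.2767 N*m
tau_payload = tau_max - tau_arm = 123 - 27.2767 = 95.7233
m_payload = tau_payload / (g*L) = 95.7233 / (9.81*0.67) = 14.5638

14.5638 kg


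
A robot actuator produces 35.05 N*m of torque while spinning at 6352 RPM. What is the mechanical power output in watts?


omega = 6352 * 2*pi/60 = 665.179885 rad/s
P = tau * omega = 35.05 * 665.179885 = 23314.5550

23314.5550 W


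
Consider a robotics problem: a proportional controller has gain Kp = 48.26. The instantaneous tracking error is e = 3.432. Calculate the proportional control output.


u_P = Kp * e = 48.26 * 3.432 = 165.6283

165.6283


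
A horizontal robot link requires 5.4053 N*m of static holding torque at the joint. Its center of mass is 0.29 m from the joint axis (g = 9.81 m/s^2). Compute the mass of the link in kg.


m = tau / (g*L) = 5.4053 / (9.81 * 0.29) = 1.9000

1.9000 kg


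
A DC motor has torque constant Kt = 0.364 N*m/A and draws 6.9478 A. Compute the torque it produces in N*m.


tau = Kt * I = 0.364*6.9478 = 2.5290

2.5290 N*m


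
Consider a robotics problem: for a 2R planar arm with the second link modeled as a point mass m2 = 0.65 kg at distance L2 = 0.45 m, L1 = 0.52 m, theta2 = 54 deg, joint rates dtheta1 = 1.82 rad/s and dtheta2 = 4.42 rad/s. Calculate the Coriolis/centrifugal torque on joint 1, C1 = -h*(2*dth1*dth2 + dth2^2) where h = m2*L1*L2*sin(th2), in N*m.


h = m2*L1*L2*sin(th2) = 0.65*0.52*0.45*sin(54 deg) = 0.123051
C1 = -h*(2*1.82*4.42 + 4.42^2) = -0.123051*35.6252 = -4.3837

-4.3837 N*m


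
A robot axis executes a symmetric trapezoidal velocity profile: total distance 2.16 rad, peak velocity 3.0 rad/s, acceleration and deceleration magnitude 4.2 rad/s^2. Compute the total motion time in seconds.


t_acc = v/a = 3.0/4.2 = 0.714286 s
d_acc = v^2/(2a) = 1.071429 rad (each ramp)
d_cruise = 2.16 - 2*1.071429 = 0.017142 rad
t_cruise = 0.017142/3.0 = 0.005714 s
t_total = 2*0.714286 + 0.005714 = 1.4343

1.4343 s


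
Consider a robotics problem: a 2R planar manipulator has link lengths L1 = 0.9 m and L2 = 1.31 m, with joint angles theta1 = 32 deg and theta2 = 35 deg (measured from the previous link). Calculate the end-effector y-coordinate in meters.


y = L1*sin(th1) + L2*sin(th1+th2) = 0.9*sin(32 deg) + 1.31*sin(67 deg) = 1.6828

1.6828 m


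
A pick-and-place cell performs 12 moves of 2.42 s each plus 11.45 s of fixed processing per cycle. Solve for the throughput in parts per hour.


T_cycle = 12*2.42 + 11.45 = 40.4900 s
rate = 3600/T = 88.9108

88.9108 parts/hour


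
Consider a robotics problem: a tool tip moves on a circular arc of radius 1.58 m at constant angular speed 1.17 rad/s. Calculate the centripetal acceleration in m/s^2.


a_c = omega^2 * r = 1.17^2 * 1.58 = 2.1629

2.1629 m/s^2


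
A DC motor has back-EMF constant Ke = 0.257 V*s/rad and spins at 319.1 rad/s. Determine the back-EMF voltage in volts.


V_emf = Ke * omega = 0.257*319.1 = 82.0087

82.0087 V


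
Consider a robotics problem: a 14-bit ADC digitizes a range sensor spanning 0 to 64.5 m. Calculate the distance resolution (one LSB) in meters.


res = range / 2^n = 64.5/2^14 = 64.5/16384 = 0.0039

0.0039 m


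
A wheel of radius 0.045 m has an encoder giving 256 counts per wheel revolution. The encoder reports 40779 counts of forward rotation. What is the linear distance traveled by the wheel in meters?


revs = 40779/256 = 159.292969
d = revs * 2*pi*r = 159.292969 * 2*pi*0.045 = 45.0390

45.0390 m


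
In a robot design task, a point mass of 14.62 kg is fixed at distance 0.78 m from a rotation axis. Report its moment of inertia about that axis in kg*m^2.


I = m*r^2 = 14.62*0.78^2 = 8.8948

8.8948 kg*m^2


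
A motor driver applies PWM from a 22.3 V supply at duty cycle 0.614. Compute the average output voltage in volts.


V_avg = V_supply * D = 22.3*0.614 = 13.6922

13.6922 V


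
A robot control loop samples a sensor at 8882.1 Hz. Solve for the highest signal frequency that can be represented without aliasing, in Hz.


f_max = f_s/2 = 8882.1/2 = 4441.0500

4441.0500 Hz


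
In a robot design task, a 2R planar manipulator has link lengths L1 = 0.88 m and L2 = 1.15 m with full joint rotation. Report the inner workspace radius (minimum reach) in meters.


r_min = |L1 - L2| = |0.88 - 1.15| = 0.2700

0.2700 m


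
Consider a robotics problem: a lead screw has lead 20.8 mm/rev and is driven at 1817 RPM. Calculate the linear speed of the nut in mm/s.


v = lead * (RPM/60) = 20.8*1817/60 = 629.8933

629.8933 mm/s


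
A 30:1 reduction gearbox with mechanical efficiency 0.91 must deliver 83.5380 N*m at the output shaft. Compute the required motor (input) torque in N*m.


tau_in = tau_out / (N * eta) = 83.5380 / (30 * 0.91) = 3.0600

3.0600 N*m


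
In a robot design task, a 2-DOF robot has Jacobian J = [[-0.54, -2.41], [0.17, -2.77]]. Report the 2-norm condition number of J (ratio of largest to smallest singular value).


JJ^T eigenvalues: trace(JJ^T) = 13.8015, det(JJ^T) = det(J)^2 = 3.63093025
s_max^2 = (13.8015 + sqrt(175.95768125))/2 = 13.53320206
s_min^2 = (13.8015 - sqrt(175.95768125))/2 = 0.26829794
kappa = s_max/s_min = sqrt(13.53320206/0.26829794) = 7.1022

7.1022


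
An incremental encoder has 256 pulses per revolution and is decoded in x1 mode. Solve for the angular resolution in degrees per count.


resolution = 360 / (PPR * 1) = 360 / 256 = 1.4062

1.4062 degrees


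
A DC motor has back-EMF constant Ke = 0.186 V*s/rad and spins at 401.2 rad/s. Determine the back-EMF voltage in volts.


V_emf = Ke * omega = 0.186*401.2 = 74.6232

74.6232 V


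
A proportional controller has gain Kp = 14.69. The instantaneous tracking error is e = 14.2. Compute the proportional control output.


u_P = Kp * e = 14.69 * 14.2 = 208.5980

208.5980


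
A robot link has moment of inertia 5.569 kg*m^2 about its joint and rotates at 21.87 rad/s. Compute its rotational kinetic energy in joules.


KE = (1/2)*I*omega^2 = 0.5*5.569*21.87^2 = 1331.8177

1331.8177 J


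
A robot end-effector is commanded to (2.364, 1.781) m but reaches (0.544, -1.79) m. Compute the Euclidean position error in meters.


dx = 0.544 - (2.364) = -1.8200, dy = -1.79 - (1.781) = -3.5710
err = sqrt(3.312400 + 12.752041) = 4.0080

4.0080 m


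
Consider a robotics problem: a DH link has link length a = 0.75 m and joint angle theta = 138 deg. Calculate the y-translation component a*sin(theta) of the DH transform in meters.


a*sin(theta) = 0.75*sin(138 deg) = 0.5018

0.5018 m


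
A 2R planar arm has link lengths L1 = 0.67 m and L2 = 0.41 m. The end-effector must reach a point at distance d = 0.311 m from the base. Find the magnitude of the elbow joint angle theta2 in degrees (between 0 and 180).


cos(th2) = (d^2 - L1^2 - L2^2)/(2*L1*L2) = (0.311^2 - 0.67^2 - 0.41^2)/(2*0.67*0.41) = -0.94699490
th2 = acos(-0.94699490) = 161.2615 deg

161.2615 degrees


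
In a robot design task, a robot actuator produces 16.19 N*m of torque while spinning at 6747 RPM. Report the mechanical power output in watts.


omega = 6747 * 2*pi/60 = 706.544188 rad/s
P = tau * omega = 16.19 * 706.544188 = 11438.9504

11438.9504 W


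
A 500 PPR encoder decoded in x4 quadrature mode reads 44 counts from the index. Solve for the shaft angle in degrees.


angle = counts * 360 / (PPR*4) = 44 * 360 / 2000 = 7.9200

7.9200 degrees


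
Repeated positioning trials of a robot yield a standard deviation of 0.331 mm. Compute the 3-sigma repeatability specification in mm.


repeatability = 3*sigma = 3*0.331 = 0.9930

0.9930 mm


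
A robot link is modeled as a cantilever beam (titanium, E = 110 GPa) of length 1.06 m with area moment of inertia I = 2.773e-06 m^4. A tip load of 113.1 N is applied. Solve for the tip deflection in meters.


delta = F*L^3/(3*E*I) = 113.1*1.06^3/(3*1.100e+11*2.773e-06)
      = 134.7039096/915090 = 1.4720e-04

1.4720e-04 m


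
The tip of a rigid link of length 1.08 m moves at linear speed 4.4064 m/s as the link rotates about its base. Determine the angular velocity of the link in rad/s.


omega = v / L = 4.4064 / 1.08 = 4.0800

4.0800 rad/s


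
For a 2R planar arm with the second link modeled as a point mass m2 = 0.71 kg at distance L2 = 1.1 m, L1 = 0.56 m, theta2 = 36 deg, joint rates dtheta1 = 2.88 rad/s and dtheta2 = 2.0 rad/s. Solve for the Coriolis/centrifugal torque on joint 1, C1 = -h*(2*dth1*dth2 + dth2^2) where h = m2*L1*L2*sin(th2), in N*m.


h = m2*L1*L2*sin(th2) = 0.71*0.56*1.1*sin(36 deg) = 0.257074
C1 = -h*(2*2.88*2.0 + 2.0^2) = -0.257074*15.5200 = -3.9898

-3.9898 N*m


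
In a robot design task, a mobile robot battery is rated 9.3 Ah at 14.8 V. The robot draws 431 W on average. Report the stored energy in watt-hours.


E = capacity * V = 9.3*14.8 = 137.6400

137.6400 Wh


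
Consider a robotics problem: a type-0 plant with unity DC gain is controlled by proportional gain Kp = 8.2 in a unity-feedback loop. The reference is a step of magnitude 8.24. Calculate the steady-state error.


e_ss = R/(1 + Kp) = 8.24/(1 + 8.2) = 8.24/9.2000 = 0.8957

0.8957


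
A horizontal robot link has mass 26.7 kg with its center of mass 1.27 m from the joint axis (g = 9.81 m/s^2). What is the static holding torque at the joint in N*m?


tau = m*g*L = 26.7 * 9.81 * 1.27 = 332.6473

332.6473 N*m


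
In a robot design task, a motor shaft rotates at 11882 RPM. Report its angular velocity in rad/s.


omega = 11882 * 2*pi/60 = 1244.2801

1244.2801 rad/s


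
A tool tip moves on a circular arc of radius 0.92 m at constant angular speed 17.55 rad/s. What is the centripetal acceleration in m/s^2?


a_c = omega^2 * r = 17.55^2 * 0.92 = 283.3623

283.3623 m/s^2


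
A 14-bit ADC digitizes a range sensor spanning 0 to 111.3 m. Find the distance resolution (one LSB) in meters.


res = range / 2^n = 111.3/2^14 = 111.3/16384 = 0.0068

0.0068 m


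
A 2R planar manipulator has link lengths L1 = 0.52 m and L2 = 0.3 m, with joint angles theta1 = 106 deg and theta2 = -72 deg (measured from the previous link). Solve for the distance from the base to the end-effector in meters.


x = L1*cos(th1) + L2*cos(th1+th2) = 0.105380
y = L1*sin(th1) + L2*sin(th1+th2) = 0.667614
d = sqrt(x^2 + y^2) = sqrt(0.011105 + 0.445708) = 0.6759

0.6759 m


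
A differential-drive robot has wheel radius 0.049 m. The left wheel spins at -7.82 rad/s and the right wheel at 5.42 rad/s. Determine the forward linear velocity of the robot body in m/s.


v = r*(wR + wL)/2 = 0.049*(5.42 + -7.82)/2 = -0.0588

-0.0588 m/s


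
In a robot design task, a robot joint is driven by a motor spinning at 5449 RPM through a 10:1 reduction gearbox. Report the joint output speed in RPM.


omega_joint = omega_motor / N = 5449 / 10 = 544.9000

544.9000 RPM


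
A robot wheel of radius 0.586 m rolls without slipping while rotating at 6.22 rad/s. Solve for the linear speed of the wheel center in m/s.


v = omega * r = 6.22 * 0.586 = 3.6449

3.6449 m/s


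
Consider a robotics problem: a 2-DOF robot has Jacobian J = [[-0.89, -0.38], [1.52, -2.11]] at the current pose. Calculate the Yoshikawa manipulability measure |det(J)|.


det(J) = -0.89*-2.11 - (-0.38)*(1.52) = 2.4555
|det(J)| = 2.4555

2.4555


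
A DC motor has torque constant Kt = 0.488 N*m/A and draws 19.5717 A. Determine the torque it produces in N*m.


tau = Kt * I = 0.488*19.5717 = 9.5510

9.5510 N*m


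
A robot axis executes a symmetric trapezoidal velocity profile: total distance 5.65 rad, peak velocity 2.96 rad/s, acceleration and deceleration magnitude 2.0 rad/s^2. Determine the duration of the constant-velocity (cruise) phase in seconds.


t_acc = v/a = 1.480000 s, d_acc = v^2/(2a) = 2.190400 rad each
d_cruise = 5.65 - 2*2.190400 = 1.269200 rad
t_cruise = d_cruise/v = 1.269200/2.96 = 0.4288

0.4288 s


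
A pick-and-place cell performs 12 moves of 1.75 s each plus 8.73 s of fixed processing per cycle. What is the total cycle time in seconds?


T = 12*1.75 + 8.73 = 29.7300

29.7300 s


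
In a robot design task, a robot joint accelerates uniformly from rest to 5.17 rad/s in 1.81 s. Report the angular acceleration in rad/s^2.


alpha = delta_omega / t = 5.17 / 1.81 = 2.8564

2.8564 rad/s^2


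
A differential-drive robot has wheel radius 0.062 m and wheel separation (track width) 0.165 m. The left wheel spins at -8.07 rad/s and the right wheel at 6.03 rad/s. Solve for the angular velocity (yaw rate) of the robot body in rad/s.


omega = r*(wR - wL)/L = 0.062*(6.03 - (-8.07))/0.165 = 5.2982

5.2982 rad/s


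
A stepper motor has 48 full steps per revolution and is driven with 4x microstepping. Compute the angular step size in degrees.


step = 360/(48*4) = 360/192 = 1.8750

1.8750 degrees


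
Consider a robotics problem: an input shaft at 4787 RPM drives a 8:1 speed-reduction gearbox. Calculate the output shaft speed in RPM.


omega_out = omega_in / N = 4787 / 8 = 598.3750

598.3750 RPM


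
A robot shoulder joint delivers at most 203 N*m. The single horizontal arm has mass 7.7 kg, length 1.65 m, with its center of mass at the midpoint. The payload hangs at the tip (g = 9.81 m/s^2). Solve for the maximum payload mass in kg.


tau_arm = m_arm*g*(L/2) = 7.7*9.81*1.65/2 = 62.3180 N*m
tau_payload = tau_max - tau_arm = 203 - 62.3180 = 140.6820
m_payload = tau_payload / (g*L) = 140.6820 / (9.81*1.65) = 8.6913

8.6913 kg


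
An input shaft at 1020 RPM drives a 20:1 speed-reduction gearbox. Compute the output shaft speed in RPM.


omega_out = omega_in / N = 1020 / 20 = 51.0000

51.0000 RPM


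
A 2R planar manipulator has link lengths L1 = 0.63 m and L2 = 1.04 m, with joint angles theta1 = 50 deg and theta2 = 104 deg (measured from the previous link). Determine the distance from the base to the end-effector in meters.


x = L1*cos(th1) + L2*cos(th1+th2) = -0.529790
y = L1*sin(th1) + L2*sin(th1+th2) = 0.938514
d = sqrt(x^2 + y^2) = sqrt(0.280677 + 0.880809) = 1.0777

1.0777 m


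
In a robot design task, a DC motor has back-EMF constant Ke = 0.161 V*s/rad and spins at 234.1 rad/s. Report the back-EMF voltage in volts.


V_emf = Ke * omega = 0.161*234.1 = 37.6901

37.6901 V


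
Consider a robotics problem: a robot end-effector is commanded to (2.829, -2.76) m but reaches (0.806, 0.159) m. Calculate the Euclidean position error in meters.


dx = 0.806 - (2.829) = -2.0230, dy = 0.159 - (-2.76) = 2.9190
err = sqrt(4.092529 + 8.520561) = 3.5515

3.5515 m


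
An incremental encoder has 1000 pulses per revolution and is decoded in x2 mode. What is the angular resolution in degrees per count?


resolution = 360 / (PPR * 2) = 360 / 2000 = 0.1800

0.1800 degrees


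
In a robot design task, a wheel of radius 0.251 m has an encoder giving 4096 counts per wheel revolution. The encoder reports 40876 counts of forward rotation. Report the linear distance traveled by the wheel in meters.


revs = 40876/4096 = 9.979492
d = revs * 2*pi*r = 9.979492 * 2*pi*0.251 = 15.7385

15.7385 m


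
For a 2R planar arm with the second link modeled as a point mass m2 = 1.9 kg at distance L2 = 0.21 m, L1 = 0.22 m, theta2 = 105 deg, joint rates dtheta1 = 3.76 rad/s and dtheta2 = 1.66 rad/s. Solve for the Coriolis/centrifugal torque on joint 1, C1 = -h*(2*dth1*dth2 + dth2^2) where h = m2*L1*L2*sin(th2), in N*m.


h = m2*L1*L2*sin(th2) = 1.9*0.22*0.21*sin(105 deg) = 0.084789
C1 = -h*(2*3.76*1.66 + 1.66^2) = -0.084789*15.2388 = -1.2921

-1.2921 N*m


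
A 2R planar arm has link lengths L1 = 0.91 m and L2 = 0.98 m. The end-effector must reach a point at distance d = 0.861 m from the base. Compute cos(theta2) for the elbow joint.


cos(th2) = (d^2 - L1^2 - L2^2)/(2*L1*L2) = (0.861^2 - 0.91^2 - 0.98^2)/(2*0.91*0.98) = -0.5871

-0.5871


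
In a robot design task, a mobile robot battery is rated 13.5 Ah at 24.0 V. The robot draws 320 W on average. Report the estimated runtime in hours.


E = 13.5*24.0 = 324.0000 Wh
t = E/P = 324.0000/320 = 1.0125

1.0125 hours


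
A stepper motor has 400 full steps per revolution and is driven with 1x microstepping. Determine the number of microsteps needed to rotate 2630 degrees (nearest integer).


step_size = 360/(400*1) = 360/400 = 0.900000 deg
n = 2630/(360/400) = 2630*400/360 = 2922.2222 -> 2922

2922 steps


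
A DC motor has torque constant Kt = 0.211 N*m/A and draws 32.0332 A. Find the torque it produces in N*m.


tau = Kt * I = 0.211*32.0332 = 6.7590

6.7590 N*m


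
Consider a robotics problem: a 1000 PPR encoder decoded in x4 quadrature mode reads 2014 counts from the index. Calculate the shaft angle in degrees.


angle = counts * 360 / (PPR*4) = 2014 * 360 / 4000 = 181.2600

181.2600 degrees


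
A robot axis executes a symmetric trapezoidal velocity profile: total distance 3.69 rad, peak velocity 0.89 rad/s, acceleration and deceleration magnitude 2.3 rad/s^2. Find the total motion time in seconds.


t_acc = v/a = 0.89/2.3 = 0.386957 s
d_acc = v^2/(2a) = 0.172196 rad (each ramp)
d_cruise = 3.69 - 2*0.172196 = 3.345608 rad
t_cruise = 3.345608/0.89 = 3.759110 s
t_total = 2*0.386957 + 3.759110 = 4.5330

4.5330 s


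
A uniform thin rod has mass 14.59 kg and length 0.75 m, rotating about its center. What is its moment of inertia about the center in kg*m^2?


I = (1/12)*m*L^2 = (1/12)*14.59*0.75^2 = 0.6839

0.6839 kg*m^2


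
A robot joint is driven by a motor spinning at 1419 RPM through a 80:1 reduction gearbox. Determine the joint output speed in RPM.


omega_joint = omega_motor / N = 1419 / 80 = 17.7375

17.7375 RPM


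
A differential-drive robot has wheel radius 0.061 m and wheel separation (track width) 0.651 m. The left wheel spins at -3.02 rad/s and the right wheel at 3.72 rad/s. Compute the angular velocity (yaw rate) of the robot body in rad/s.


omega = r*(wR - wL)/L = 0.061*(3.72 - (-3.02))/0.651 = 0.6316

0.6316 rad/s


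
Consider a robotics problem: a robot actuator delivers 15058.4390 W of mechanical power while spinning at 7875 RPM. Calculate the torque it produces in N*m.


omega = 7875 * 2*pi/60 = 824.668072 rad/s
tau = P / omega = 15058.4390 / 824.668072 = 18.2600

18.2600 N*m


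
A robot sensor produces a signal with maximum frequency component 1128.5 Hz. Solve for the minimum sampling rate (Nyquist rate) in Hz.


f_s,min = 2*f_max = 2*1128.5 = 2257.0000

2257.0000 Hz


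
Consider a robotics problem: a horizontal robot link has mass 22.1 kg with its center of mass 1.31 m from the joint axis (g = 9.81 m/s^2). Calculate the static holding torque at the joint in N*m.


tau = m*g*L = 22.1 * 9.81 * 1.31 = 284.0093

284.0093 N*m


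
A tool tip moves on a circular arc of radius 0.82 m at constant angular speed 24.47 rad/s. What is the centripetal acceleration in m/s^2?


a_c = omega^2 * r = 24.47^2 * 0.82 = 491.0003

491.0003 m/s^2


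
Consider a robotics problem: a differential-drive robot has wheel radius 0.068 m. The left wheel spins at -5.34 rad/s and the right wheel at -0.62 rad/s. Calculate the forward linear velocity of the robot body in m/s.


v = r*(wR + wL)/2 = 0.068*(-0.62 + -5.34)/2 = -0.2026

-0.2026 m/s


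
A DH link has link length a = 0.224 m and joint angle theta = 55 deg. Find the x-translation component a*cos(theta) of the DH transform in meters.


a*cos(theta) = 0.224*cos(55 deg) = 0.1285

0.1285 m


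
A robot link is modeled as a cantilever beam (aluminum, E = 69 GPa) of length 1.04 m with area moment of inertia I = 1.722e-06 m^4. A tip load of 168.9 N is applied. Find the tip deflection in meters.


delta = F*L^3/(3*E*I) = 168.9*1.04^3/(3*6.900e+10*1.722e-06)
      = 189.9895296/356454 = 5.3300e-04

5.3300e-04 m


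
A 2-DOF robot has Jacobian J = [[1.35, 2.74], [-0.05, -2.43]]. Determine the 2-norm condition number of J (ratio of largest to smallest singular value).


JJ^T eigenvalues: trace(JJ^T) = 15.2375, det(JJ^T) = det(J)^2 = 9.88159225
s_max^2 = (15.2375 + sqrt(192.65503725))/2 = 14.55876148
s_min^2 = (15.2375 - sqrt(192.65503725))/2 = 0.67873852
kappa = s_max/s_min = sqrt(14.55876148/0.67873852) = 4.6314

4.6314


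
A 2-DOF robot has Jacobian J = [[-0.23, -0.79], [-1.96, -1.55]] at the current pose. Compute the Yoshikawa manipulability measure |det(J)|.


det(J) = -0.23*-1.55 - (-0.79)*(-1.96) = -1.1919
|det(J)| = 1.1919

1.1919


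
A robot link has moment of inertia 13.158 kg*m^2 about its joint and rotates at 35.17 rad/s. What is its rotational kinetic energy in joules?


KE = (1/2)*I*omega^2 = 0.5*13.158*35.17^2 = 8137.7552

8137.7552 J


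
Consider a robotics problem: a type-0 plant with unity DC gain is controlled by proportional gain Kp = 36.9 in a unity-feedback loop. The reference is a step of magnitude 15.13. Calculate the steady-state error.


e_ss = R/(1 + Kp) = 15.13/(1 + 36.9) = 15.13/37.9000 = 0.3992

0.3992


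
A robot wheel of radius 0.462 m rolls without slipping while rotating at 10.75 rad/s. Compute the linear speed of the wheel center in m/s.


v = omega * r = 10.75 * 0.462 = 4.9665

4.9665 m/s


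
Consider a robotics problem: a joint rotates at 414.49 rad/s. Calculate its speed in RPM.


RPM = 414.49 * 60/(2*pi) = 3958.0879

3958.0879 RPM


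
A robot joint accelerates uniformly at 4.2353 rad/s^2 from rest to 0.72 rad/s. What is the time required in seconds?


t = delta_omega / alpha = 0.72 / 4.2353 = 0.1700

0.1700 s


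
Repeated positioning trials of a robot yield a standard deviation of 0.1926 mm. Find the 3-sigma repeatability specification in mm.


repeatability = 3*sigma = 3*0.1926 = 0.5778

0.5778 mm


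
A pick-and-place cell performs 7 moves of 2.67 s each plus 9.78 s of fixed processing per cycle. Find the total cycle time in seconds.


T = 7*2.67 + 9.78 = 28.4700

28.4700 s


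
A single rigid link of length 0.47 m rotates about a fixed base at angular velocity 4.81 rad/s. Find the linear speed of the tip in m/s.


v = L*omega = 0.47 * 4.81 = 2.2607

2.2607 m/s


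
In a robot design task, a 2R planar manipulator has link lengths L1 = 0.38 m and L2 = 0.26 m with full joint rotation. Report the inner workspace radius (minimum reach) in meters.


r_min = |L1 - L2| = |0.38 - 0.26| = 0.1200

0.1200 m


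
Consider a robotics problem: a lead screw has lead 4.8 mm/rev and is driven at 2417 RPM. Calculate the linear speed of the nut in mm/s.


v = lead * (RPM/60) = 4.8*2417/60 = 193.3600

193.3600 mm/s


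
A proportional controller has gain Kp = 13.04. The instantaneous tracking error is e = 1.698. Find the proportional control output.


u_P = Kp * e = 13.04 * 1.698 = 22.1419

22.1419


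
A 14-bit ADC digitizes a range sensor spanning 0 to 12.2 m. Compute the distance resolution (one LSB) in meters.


res = range / 2^n = 12.2/2^14 = 12.2/16384 = 7.4463e-04

7.4463e-04 m


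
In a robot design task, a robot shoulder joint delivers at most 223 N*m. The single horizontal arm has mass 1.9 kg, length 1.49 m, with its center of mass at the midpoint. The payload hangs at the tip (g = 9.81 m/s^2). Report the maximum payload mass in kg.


tau_arm = m_arm*g*(L/2) = 1.9*9.81*1.49/2 = 13.8861 N*m
tau_payload = tau_max - tau_arm = 223 - 13.8861 = 209.1139
m_payload = tau_payload / (g*L) = 209.1139 / (9.81*1.49) = 14.3063

14.3063 kg


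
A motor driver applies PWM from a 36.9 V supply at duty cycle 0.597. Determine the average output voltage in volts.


V_avg = V_supply * D = 36.9*0.597 = 22.0293

22.0293 V


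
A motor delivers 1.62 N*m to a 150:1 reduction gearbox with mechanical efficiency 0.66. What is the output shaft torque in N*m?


tau_out = tau_in * N * eta = 1.62 * 150 * 0.66 = 160.3800

160.3800 N*m


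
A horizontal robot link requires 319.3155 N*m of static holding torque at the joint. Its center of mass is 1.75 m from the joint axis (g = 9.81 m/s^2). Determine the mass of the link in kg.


m = tau / (g*L) = 319.3155 / (9.81 * 1.75) = 18.6000

18.6000 kg


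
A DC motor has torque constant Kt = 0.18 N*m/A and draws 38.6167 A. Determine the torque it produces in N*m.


tau = Kt * I = 0.18*38.6167 = 6.9510

6.9510 N*m


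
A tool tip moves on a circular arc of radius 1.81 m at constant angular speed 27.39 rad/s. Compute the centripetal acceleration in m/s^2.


a_c = omega^2 * r = 27.39^2 * 1.81 = 1357.8839

1357.8839 m/s^2


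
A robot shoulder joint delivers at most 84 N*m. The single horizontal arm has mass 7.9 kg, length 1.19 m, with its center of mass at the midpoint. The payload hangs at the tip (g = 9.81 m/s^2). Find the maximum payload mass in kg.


tau_arm = m_arm*g*(L/2) = 7.9*9.81*1.19/2 = 46.1119 N*m
tau_payload = tau_max - tau_arm = 84 - 46.1119 = 37.8881
m_payload = tau_payload / (g*L) = 37.8881 / (9.81*1.19) = 3.2455

3.2455 kg


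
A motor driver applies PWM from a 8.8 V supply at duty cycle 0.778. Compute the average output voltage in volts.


V_avg = V_supply * D = 8.8*0.778 = 6.8464

6.8464 V


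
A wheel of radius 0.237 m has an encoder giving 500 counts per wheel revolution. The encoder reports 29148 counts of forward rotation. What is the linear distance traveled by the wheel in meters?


revs = 29148/500 = 58.296000
d = revs * 2*pi*r = 58.296000 * 2*pi*0.237 = 86.8094

86.8094 m


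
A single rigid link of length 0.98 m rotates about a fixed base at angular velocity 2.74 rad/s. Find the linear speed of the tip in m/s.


v = L*omega = 0.98 * 2.74 = 2.6852

2.6852 m/s


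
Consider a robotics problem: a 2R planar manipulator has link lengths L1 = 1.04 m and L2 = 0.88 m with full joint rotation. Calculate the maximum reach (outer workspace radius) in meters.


r_max = L1 + L2 = 1.04 + 0.88 = 1.9200

1.9200 m


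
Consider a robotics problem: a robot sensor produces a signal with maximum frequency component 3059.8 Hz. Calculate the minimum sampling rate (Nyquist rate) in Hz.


f_s,min = 2*f_max = 2*3059.8 = 6119.6000

6119.6000 Hz


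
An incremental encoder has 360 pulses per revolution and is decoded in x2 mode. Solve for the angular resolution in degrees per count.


resolution = 360 / (PPR * 2) = 360 / 720 = 0.5000

0.5000 degrees


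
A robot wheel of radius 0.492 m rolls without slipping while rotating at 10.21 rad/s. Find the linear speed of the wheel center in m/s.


v = omega * r = 10.21 * 0.492 = 5.0233

5.0233 m/s


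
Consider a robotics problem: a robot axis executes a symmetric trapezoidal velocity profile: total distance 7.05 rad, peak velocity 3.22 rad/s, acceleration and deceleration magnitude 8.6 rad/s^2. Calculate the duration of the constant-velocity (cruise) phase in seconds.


t_acc = v/a = 0.374419 s, d_acc = v^2/(2a) = 0.602814 rad each
d_cruise = 7.05 - 2*0.602814 = 5.844372 rad
t_cruise = d_cruise/v = 5.844372/3.22 = 1.8150

1.8150 s


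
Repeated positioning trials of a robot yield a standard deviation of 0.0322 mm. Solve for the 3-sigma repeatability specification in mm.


repeatability = 3*sigma = 3*0.0322 = 0.0966

0.0966 mm


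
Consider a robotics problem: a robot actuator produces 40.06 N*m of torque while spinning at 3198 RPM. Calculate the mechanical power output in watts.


omega = 3198 * 2*pi/60 = 334.893777 rad/s
P = tau * omega = 40.06 * 334.893777 = 13415.8447

13415.8447 W


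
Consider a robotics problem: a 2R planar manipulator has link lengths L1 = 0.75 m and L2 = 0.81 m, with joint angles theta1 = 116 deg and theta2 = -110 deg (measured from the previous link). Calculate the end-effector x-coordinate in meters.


x = L1*cos(th1) + L2*cos(th1+th2) = 0.75*cos(116 deg) + 0.81*cos(6 deg) = 0.4768

0.4768 m


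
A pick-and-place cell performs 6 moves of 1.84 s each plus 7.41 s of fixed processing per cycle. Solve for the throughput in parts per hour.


T_cycle = 6*1.84 + 7.41 = 18.4500 s
rate = 3600/T = 195.1220

195.1220 parts/hour


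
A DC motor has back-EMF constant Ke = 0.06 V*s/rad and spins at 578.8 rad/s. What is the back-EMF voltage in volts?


V_emf = Ke * omega = 0.06*578.8 = 34.7280

34.7280 V


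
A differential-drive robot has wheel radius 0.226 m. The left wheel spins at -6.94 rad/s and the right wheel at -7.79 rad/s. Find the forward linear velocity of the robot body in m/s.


v = r*(wR + wL)/2 = 0.226*(-7.79 + -6.94)/2 = -1.6645

-1.6645 m/s


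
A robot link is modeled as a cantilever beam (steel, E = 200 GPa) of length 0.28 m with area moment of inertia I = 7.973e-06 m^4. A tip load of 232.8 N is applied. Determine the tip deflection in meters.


delta = F*L^3/(3*E*I) = 232.8*0.28^3/(3*2.000e+11*7.973e-06)
      = 5.1104256/4783800 = 1.0683e-06

1.0683e-06 m


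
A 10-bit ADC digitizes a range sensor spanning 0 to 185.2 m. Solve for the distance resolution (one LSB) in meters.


res = range / 2^n = 185.2/2^10 = 185.2/1024 = 0.1809

0.1809 m


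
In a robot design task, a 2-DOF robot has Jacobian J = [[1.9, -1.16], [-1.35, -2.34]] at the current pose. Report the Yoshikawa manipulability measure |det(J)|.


det(J) = 1.9*-2.34 - (-1.16)*(-1.35) = -6.0120
|det(J)| = 6.0120

6.0120


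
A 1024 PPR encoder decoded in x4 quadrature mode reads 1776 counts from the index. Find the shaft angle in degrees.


angle = counts * 360 / (PPR*4) = 1776 * 360 / 4096 = 156.0938

156.0938 degrees


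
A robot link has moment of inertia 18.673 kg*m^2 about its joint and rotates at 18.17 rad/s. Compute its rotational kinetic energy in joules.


KE = (1/2)*I*omega^2 = 0.5*18.673*18.17^2 = 3082.4352

3082.4352 J


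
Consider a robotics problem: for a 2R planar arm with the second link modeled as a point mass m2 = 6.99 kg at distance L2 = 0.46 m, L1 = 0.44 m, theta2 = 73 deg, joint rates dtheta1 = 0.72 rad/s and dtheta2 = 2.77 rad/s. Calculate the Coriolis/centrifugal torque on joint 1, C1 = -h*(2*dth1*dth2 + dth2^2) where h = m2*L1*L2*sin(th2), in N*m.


h = m2*L1*L2*sin(th2) = 6.99*0.44*0.46*sin(73 deg) = 1.352957
C1 = -h*(2*0.72*2.77 + 2.77^2) = -1.352957*11.6617 = -15.7778

-15.7778 N*m
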